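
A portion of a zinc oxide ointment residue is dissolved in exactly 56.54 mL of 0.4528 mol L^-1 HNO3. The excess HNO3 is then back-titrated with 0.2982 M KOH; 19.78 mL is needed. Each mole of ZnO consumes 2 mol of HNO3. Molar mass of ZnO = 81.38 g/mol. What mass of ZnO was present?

Total n(HNO3) added = 0.4528 x 0.05654 = 0.02560 mol.
n(KOH) used = 0.2982 x 0.01978 = 0.005898 mol, which equals the excess n(HNO3).
So n(HNO3) consumed by the sample = 0.02560 - 0.005898 = 0.01970 mol.
n(ZnO) = 0.01970 / 2 = 0.009851 mol.
mass = 0.009851 mol x 81.38 g/mol = 0.802 g.

0.802 g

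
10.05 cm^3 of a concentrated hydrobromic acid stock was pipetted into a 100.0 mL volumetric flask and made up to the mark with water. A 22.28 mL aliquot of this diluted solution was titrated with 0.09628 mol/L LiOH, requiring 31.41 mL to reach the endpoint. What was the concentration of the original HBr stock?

1.35 M

n(LiOH) = 0.09628 x 0.03141 = 0.003024 mol.
n(HBr) in the aliquot = 0.003024 mol.
[diluted HBr] = 0.003024 / 0.02228 = 0.1357 M.
Dilution factor = 100.0/10.05 = 9.950, so [stock] = 0.1357 x 9.950 = 1.35 M.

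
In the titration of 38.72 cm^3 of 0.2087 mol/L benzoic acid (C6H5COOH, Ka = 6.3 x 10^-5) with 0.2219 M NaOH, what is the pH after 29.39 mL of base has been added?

Initial n(C6H5COOH) = 0.2087 x 0.03872 = 0.008081 mol.
n(NaOH) added = 0.2219 x 0.02939 = 0.006522 mol, converting that many moles of C6H5COOH to C6H5COO-.
Remaining n(C6H5COOH) = 0.001559 mol; n(C6H5COO-) = 0.006522 mol.
By Henderson-Hasselbalch, pH = pKa + log([A^-]/[HA]) = 4.20 + log(0.006522/0.001559) = 4.20 + (+0.62) = 4.82.

4.82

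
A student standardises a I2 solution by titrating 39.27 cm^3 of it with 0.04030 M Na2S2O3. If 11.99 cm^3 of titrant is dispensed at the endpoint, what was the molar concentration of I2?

n(Na2S2O3) = 0.04030 x 0.01199 = 0.0004832 mol.
From the balanced equation, 2 mol Na2S2O3 reacts with 1 mol I2, so n(I2) = 0.0004832 x 1/2 = 0.0002416 mol.
[I2] = 0.0002416 / 0.03927 L = 0.00615 M.

0.00615 M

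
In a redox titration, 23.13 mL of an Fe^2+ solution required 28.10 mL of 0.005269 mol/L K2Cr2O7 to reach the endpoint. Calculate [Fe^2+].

0.0384 M

n(K2Cr2O7) = 0.005269 x 0.02810 = 0.0001481 mol.
From the balanced equation, 1 mol K2Cr2O7 reacts with 6 mol Fe^2+, so n(Fe^2+) = 0.0001481 x 6/1 = 0.0008884 mol.
[Fe^2+] = 0.0008884 / 0.02313 L = 0.0384 M.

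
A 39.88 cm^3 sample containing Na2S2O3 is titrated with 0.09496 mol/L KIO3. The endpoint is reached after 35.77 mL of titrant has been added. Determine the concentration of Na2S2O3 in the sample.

n(KIO3) = 0.09496 x 0.03577 = 0.003397 mol.
From the balanced equation, 1 mol KIO3 reacts with 6 mol Na2S2O3, so n(Na2S2O3) = 0.003397 x 6/1 = 0.02038 mol.
[Na2S2O3] = 0.02038 / 0.03988 L = 0.511 M.

0.511 M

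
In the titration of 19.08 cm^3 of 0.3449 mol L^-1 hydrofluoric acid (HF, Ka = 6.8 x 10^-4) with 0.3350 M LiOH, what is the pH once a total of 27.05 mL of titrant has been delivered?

12.73

n(acid) = 0.3449 x 0.01908 = 0.006581 mol; n(LiOH) added = 0.3350 x 0.02705 = 0.009062 mol.
Base is in excess by 0.009062 - 0.006581 = 0.002481 mol in a total volume of 0.04613 L.
[OH^-] = 0.002481/0.04613 = 0.05378 M, so pOH = 1.27 and pH = 14.00 - 1.27 = 12.73.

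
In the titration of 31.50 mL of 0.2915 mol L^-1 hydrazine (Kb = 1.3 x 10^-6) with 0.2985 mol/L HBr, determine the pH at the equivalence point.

4.47

n(N2H4) = 0.2915 x 0.03150 = 0.009182 mol; V(HBr) at equivalence = 0.009182/0.2985 = 0.03076 L.
At equivalence the base is fully converted to N2H5+; total volume = 0.06226 L, so [N2H5+] = 0.009182/0.06226 = 0.1475 M.
Ka(N2H5+) = Kw/Kb = 1.0e-14 / 1.3 x 10^-6 = 7.69e-9.
[H^+] = sqrt(Ka x [N2H5+]) = sqrt(7.69e-9 x 0.1475) = 3.37e-5 M.
pH = -log(3.37e-5) = 4.47.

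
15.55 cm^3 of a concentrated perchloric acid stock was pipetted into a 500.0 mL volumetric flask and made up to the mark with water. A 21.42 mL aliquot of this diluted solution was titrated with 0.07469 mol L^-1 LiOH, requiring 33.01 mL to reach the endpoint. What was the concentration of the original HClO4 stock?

n(LiOH) = 0.07469 x 0.03301 = 0.002466 mol.
n(HClO4) in the aliquot = 0.002466 mol.
[diluted HClO4] = 0.002466 / 0.02142 = 0.1151 M.
Dilution factor = 500.0/15.55 = 32.15, so [stock] = 0.1151 x 32.15 = 3.70 M.

3.70 M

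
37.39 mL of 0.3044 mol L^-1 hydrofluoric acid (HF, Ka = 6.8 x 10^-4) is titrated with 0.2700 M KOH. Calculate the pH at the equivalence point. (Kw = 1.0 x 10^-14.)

8.16

n(HF) = 0.3044 x 0.03739 = 0.01138 mol; V(KOH) at equivalence = 0.01138/0.2700 = 0.04215 L.
At equivalence all the acid is converted to F-; total volume = 0.03739 + 0.04215 = 0.07954 L, so [F-] = 0.01138/0.07954 = 0.1431 M.
Kb = Kw/Ka = 1.0e-14 / 6.8 x 10^-4 = 1.47e-11.
[OH^-] = sqrt(Kb x [F-]) = sqrt(1.47e-11 x 0.1431) = 1.45e-6 M.
pOH = 5.84, so pH = 14.00 - 5.84 = 8.16.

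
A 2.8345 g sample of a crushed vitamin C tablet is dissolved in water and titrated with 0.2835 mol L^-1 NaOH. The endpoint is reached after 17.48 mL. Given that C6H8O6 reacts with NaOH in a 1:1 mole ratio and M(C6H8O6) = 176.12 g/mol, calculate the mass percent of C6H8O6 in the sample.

30.8%

n(NaOH) = 0.2835 x 0.01748 = 0.004956 mol.
n(C6H8O6) = 0.004956 / 1 = 0.004956 mol.
mass of C6H8O6 = 0.004956 x 176.12 = 0.8728 g.
% purity = 0.8728 / 2.8345 x 100 = 30.8%.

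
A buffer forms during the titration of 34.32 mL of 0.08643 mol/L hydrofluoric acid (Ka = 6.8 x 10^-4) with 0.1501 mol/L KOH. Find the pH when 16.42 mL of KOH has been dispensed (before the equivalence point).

Initial n(HF) = 0.08643 x 0.03432 = 0.002966 mol.
n(KOH) added = 0.1501 x 0.01642 = 0.002465 mol, converting that many moles of HF to F-.
Remaining n(HF) = 0.0005016 mol; n(F-) = 0.002465 mol.
By Henderson-Hasselbalch, pH = pKa + log([A^-]/[HA]) = 3.17 + log(0.002465/0.0005016) = 3.17 + (+0.69) = 3.86.

3.86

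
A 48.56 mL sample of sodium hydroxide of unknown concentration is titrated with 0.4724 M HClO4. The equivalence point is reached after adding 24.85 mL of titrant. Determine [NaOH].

0.242 M

n(HClO4) delivered = 0.4724 x 0.02485 = 0.01174 mol.
For a 1:1 reaction, n(NaOH) = 0.01174 mol.
[NaOH] = 0.01174 mol / 0.04856 L = 0.242 M.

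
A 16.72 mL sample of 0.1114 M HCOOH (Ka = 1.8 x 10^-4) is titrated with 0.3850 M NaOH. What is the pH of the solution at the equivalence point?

n(HCOOH) = 0.1114 x 0.01672 = 0.001863 mol; V(NaOH) at equivalence = 0.001863/0.3850 = 0.004838 L.
At equivalence all the acid is converted to HCOO-; total volume = 0.01672 + 0.004838 = 0.02156 L, so [HCOO-] = 0.001863/0.02156 = 0.08640 M.
Kb = Kw/Ka = 1.0e-14 / 1.8 x 10^-4 = 5.56e-11.
[OH^-] = sqrt(Kb x [HCOO-]) = sqrt(5.56e-11 x 0.08640) = 2.19e-6 M.
pOH = 5.66, so pH = 14.00 - 5.66 = 8.34.

8.34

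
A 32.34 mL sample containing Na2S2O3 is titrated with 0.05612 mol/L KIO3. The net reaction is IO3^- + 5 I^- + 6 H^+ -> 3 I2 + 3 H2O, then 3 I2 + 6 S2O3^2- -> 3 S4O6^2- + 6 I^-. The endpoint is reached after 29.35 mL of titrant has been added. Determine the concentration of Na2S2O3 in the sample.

0.306 M

n(KIO3) = 0.05612 x 0.02935 = 0.001647 mol.
From the balanced equation, 1 mol KIO3 reacts with 6 mol Na2S2O3, so n(Na2S2O3) = 0.001647 x 6/1 = 0.009883 mol.
[Na2S2O3] = 0.009883 / 0.03234 L = 0.306 M.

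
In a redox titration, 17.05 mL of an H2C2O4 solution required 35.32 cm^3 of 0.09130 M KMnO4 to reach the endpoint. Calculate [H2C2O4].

0.473 M

n(KMnO4) = 0.09130 x 0.03532 = 0.003225 mol.
From the balanced equation, 2 mol KMnO4 reacts with 5 mol H2C2O4, so n(H2C2O4) = 0.003225 x 5/2 = 0.008062 mol.
[H2C2O4] = 0.008062 / 0.01705 L = 0.473 M.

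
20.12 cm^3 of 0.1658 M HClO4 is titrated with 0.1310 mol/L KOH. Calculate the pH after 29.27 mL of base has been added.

n(acid) = 0.1658 x 0.02012 = 0.003336 mol; n(KOH) added = 0.1310 x 0.02927 = 0.003834 mol.
Base is in excess by 0.003834 - 0.003336 = 0.0004985 mol in a total volume of 0.04939 L.
[OH^-] = 0.0004985/0.04939 = 0.01009 M, so pOH = 2.00 and pH = 14.00 - 2.00 = 12.00.

12.00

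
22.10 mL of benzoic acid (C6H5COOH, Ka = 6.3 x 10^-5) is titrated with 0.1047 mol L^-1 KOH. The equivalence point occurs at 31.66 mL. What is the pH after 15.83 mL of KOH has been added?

4.20

15.83 mL is exactly half the equivalence volume (31.66/2), i.e. the half-equivalence point.
There, n(HA) = n(A^-), so pH = pKa = -log(6.3 x 10^-5) = 4.20.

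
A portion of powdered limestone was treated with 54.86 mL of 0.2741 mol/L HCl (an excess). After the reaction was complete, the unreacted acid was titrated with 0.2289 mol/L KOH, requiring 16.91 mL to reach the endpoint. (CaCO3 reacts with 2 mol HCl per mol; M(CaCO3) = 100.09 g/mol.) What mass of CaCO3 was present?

0.559 g

Total n(HCl) added = 0.2741 x 0.05486 = 0.01504 mol.
n(KOH) used = 0.2289 x 0.01691 = 0.003871 mol, which equals the excess n(HCl).
So n(HCl) consumed by the sample = 0.01504 - 0.003871 = 0.01117 mol.
n(CaCO3) = 0.01117 / 2 = 0.005583 mol.
mass = 0.005583 mol x 100.09 g/mol = 0.559 g.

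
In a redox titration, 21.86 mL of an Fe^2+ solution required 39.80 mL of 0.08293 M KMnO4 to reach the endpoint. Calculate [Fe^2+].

n(KMnO4) = 0.08293 x 0.03980 = 0.003301 mol.
From the balanced equation, 1 mol KMnO4 reacts with 5 mol Fe^2+, so n(Fe^2+) = 0.003301 x 5/1 = 0.01650 mol.
[Fe^2+] = 0.01650 / 0.02186 L = 0.755 M.

0.755 M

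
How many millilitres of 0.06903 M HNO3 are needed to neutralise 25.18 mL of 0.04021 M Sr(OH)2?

29.3 mL

n(Sr(OH)2) = 0.04021 mol/L x 0.02518 L = 0.001012 mol.
The neutralisation is 1 Sr(OH)2 : 2 HNO3, so n(HNO3) = 0.001012 x 2/1 = 0.002025 mol.
V(HNO3) = 0.002025 / 0.06903 = 0.02933 L = 29.3 mL.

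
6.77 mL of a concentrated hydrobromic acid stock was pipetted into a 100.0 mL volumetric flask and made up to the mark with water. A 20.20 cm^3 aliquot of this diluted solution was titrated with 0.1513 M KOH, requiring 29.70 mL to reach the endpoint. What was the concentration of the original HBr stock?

3.29 M

n(KOH) = 0.1513 x 0.02970 = 0.004494 mol.
n(HBr) in the aliquot = 0.004494 mol.
[diluted HBr] = 0.004494 / 0.02020 = 0.2225 M.
Dilution factor = 100.0/6.770 = 14.77, so [stock] = 0.2225 x 14.77 = 3.29 M.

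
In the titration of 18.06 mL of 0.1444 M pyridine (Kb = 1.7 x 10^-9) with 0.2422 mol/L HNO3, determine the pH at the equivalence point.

n(C5H5N) = 0.1444 x 0.01806 = 0.002608 mol; V(HNO3) at equivalence = 0.002608/0.2422 = 0.01077 L.
At equivalence the base is fully converted to C5H5NH+; total volume = 0.02883 L, so [C5H5NH+] = 0.002608/0.02883 = 0.09046 M.
Ka(C5H5NH+) = Kw/Kb = 1.0e-14 / 1.7 x 10^-9 = 5.88e-6.
[H^+] = sqrt(Ka x [C5H5NH+]) = sqrt(5.88e-6 x 0.09046) = 0.000729 M.
pH = -log(0.000729) = 3.14.

3.14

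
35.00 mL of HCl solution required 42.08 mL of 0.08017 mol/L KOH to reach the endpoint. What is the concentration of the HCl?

n(KOH) delivered = 0.08017 x 0.04208 = 0.003374 mol.
For a 1:1 reaction, n(HCl) = 0.003374 mol.
[HCl] = 0.003374 mol / 0.03500 L = 0.0964 M.

0.0964 M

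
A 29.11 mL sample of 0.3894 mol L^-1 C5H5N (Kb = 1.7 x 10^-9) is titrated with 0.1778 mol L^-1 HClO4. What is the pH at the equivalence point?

n(C5H5N) = 0.3894 x 0.02911 = 0.01134 mol; V(HClO4) at equivalence = 0.01134/0.1778 = 0.06375 L.
At equivalence the base is fully converted to C5H5NH+; total volume = 0.09286 L, so [C5H5NH+] = 0.01134/0.09286 = 0.1221 M.
Ka(C5H5NH+) = Kw/Kb = 1.0e-14 / 1.7 x 10^-9 = 5.88e-6.
[H^+] = sqrt(Ka x [C5H5NH+]) = sqrt(5.88e-6 x 0.1221) = 0.000847 M.
pH = -log(0.000847) = 3.07.

3.07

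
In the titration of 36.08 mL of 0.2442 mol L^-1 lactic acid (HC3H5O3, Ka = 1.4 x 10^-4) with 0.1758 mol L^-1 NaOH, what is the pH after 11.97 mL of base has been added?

Initial n(HC3H5O3) = 0.2442 x 0.03608 = 0.008811 mol.
n(NaOH) added = 0.1758 x 0.01197 = 0.002104 mol, converting that many moles of HC3H5O3 to C3H5O3-.
Remaining n(HC3H5O3) = 0.006706 mol; n(C3H5O3-) = 0.002104 mol.
By Henderson-Hasselbalch, pH = pKa + log([A^-]/[HA]) = 3.85 + log(0.002104/0.006706) = 3.85 + (-0.50) = 3.35.

3.35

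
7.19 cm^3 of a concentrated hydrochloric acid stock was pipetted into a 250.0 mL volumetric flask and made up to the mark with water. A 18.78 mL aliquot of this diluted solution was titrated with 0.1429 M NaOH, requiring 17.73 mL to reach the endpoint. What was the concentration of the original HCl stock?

4.69 M

n(NaOH) = 0.1429 x 0.01773 = 0.002534 mol.
n(HCl) in the aliquot = 0.002534 mol.
[diluted HCl] = 0.002534 / 0.01878 = 0.1349 M.
Dilution factor = 250.0/7.190 = 34.77, so [stock] = 0.1349 x 34.77 = 4.69 M.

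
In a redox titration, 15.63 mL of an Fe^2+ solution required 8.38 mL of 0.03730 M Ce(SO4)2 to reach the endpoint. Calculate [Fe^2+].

0.0200 M

n(Ce(SO4)2) = 0.03730 x 0.008380 = 0.0003126 mol.
From the balanced equation, 1 mol Ce(SO4)2 reacts with 1 mol Fe^2+, so n(Fe^2+) = 0.0003126 x 1/1 = 0.0003126 mol.
[Fe^2+] = 0.0003126 / 0.01563 L = 0.0200 M.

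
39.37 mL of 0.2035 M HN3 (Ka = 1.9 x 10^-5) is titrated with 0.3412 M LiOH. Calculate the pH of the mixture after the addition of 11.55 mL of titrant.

Initial n(HN3) = 0.2035 x 0.03937 = 0.008012 mol.
n(LiOH) added = 0.3412 x 0.01155 = 0.003941 mol, converting that many moles of HN3 to N3-.
Remaining n(HN3) = 0.004071 mol; n(N3-) = 0.003941 mol.
By Henderson-Hasselbalch, pH = pKa + log([A^-]/[HA]) = 4.72 + log(0.003941/0.004071) = 4.72 + (-0.01) = 4.71.

4.71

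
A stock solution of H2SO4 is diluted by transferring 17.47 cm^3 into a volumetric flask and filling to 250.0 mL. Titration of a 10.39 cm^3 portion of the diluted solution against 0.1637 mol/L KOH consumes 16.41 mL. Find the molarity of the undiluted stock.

1.85 M

n(KOH) = 0.1637 x 0.01641 = 0.002686 mol.
n(H2SO4) in the aliquot = 0.002686 x 1/2 = 0.001343 mol.
[diluted H2SO4] = 0.001343 / 0.01039 = 0.1293 M.
Dilution factor = 250.0/17.47 = 14.31, so [stock] = 0.1293 x 14.31 = 1.85 M.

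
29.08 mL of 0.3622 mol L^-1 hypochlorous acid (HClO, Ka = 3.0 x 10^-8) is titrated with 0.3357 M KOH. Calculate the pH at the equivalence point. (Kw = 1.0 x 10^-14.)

10.38

n(HClO) = 0.3622 x 0.02908 = 0.01053 mol; V(KOH) at equivalence = 0.01053/0.3357 = 0.03138 L.
At equivalence all the acid is converted to ClO-; total volume = 0.02908 + 0.03138 = 0.06046 L, so [ClO-] = 0.01053/0.06046 = 0.1742 M.
Kb = Kw/Ka = 1.0e-14 / 3.0 x 10^-8 = 3.33e-7.
[OH^-] = sqrt(Kb x [ClO-]) = sqrt(3.33e-7 x 0.1742) = 0.000241 M.
pOH = 3.62, so pH = 14.00 - 3.62 = 10.38.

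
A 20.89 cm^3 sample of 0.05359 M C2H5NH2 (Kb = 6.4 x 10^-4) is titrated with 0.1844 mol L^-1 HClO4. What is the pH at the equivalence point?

6.09

n(C2H5NH2) = 0.05359 x 0.02089 = 0.001119 mol; V(HClO4) at equivalence = 0.001119/0.1844 = 0.006071 L.
At equivalence the base is fully converted to C2H5NH3+; total volume = 0.02696 L, so [C2H5NH3+] = 0.001119/0.02696 = 0.04152 M.
Ka(C2H5NH3+) = Kw/Kb = 1.0e-14 / 6.4 x 10^-4 = 1.56e-11.
[H^+] = sqrt(Ka x [C2H5NH3+]) = sqrt(1.56e-11 x 0.04152) = 8.05e-7 M.
pH = -log(8.05e-7) = 6.09.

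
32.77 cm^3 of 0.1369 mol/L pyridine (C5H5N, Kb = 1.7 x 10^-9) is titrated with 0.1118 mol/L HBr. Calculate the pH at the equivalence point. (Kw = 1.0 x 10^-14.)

3.22

n(C5H5N) = 0.1369 x 0.03277 = 0.004486 mol; V(HBr) at equivalence = 0.004486/0.1118 = 0.04013 L.
At equivalence the base is fully converted to C5H5NH+; total volume = 0.07290 L, so [C5H5NH+] = 0.004486/0.07290 = 0.06154 M.
Ka(C5H5NH+) = Kw/Kb = 1.0e-14 / 1.7 x 10^-9 = 5.88e-6.
[H^+] = sqrt(Ka x [C5H5NH+]) = sqrt(5.88e-6 x 0.06154) = 0.000602 M.
pH = -log(0.000602) = 3.22.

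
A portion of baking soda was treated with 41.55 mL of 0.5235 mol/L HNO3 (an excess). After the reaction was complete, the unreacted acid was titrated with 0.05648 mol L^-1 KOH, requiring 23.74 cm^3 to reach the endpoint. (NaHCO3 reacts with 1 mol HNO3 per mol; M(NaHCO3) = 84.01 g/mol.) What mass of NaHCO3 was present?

1.71 g

Total n(HNO3) added = 0.5235 x 0.04155 = 0.02175 mol.
n(KOH) used = 0.05648 x 0.02374 = 0.001341 mol, which equals the excess n(HNO3).
So n(HNO3) consumed by the sample = 0.02175 - 0.001341 = 0.02041 mol.
n(NaHCO3) = 0.02041 / 1 = 0.02041 mol.
mass = 0.02041 mol x 84.01 g/mol = 1.71 g.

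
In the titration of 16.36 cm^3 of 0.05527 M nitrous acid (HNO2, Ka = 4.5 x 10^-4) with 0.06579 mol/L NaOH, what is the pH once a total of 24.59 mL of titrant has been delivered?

12.24

n(acid) = 0.05527 x 0.01636 = 0.0009042 mol; n(NaOH) added = 0.06579 x 0.02459 = 0.001618 mol.
Base is in excess by 0.001618 - 0.0009042 = 0.0007136 mol in a total volume of 0.04095 L.
[OH^-] = 0.0007136/0.04095 = 0.01743 M, so pOH = 1.76 and pH = 14.00 - 1.76 = 12.24.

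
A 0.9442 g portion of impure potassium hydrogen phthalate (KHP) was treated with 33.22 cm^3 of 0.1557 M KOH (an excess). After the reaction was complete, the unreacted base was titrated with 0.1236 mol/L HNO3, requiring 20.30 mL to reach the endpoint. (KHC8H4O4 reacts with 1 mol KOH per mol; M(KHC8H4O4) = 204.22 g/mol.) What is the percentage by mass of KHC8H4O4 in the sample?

Total n(KOH) added = 0.1557 x 0.03322 = 0.005172 mol.
n(HNO3) used = 0.1236 x 0.02030 = 0.002509 mol, which equals the excess n(KOH).
So n(KOH) consumed by the sample = 0.005172 - 0.002509 = 0.002663 mol.
n(KHC8H4O4) = 0.002663 / 1 = 0.002663 mol.
mass KHC8H4O4 = 0.002663 x 204.22 = 0.5439 g, so %KHC8H4O4 = 0.5439/0.9442 x 100 = 57.6%.

57.6%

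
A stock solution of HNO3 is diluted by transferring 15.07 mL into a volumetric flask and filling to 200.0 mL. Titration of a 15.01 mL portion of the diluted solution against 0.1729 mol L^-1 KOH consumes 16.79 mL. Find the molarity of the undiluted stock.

n(KOH) = 0.1729 x 0.01679 = 0.002903 mol.
n(HNO3) in the aliquot = 0.002903 mol.
[diluted HNO3] = 0.002903 / 0.01501 = 0.1934 M.
Dilution factor = 200.0/15.07 = 13.27, so [stock] = 0.1934 x 13.27 = 2.57 M.

2.57 M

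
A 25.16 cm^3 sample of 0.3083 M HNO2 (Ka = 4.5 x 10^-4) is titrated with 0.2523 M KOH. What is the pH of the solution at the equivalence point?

8.24

n(HNO2) = 0.3083 x 0.02516 = 0.007757 mol; V(KOH) at equivalence = 0.007757/0.2523 = 0.03074 L.
At equivalence all the acid is converted to NO2-; total volume = 0.02516 + 0.03074 = 0.05590 L, so [NO2-] = 0.007757/0.05590 = 0.1388 M.
Kb = Kw/Ka = 1.0e-14 / 4.5 x 10^-4 = 2.22e-11.
[OH^-] = sqrt(Kb x [NO2-]) = sqrt(2.22e-11 x 0.1388) = 1.76e-6 M.
pOH = 5.76, so pH = 14.00 - 5.76 = 8.24.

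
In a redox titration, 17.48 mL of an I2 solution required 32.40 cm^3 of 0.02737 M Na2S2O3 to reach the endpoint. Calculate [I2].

0.0254 M

n(Na2S2O3) = 0.02737 x 0.03240 = 0.0008868 mol.
From the balanced equation, 2 mol Na2S2O3 reacts with 1 mol I2, so n(I2) = 0.0008868 x 1/2 = 0.0004434 mol.
[I2] = 0.0004434 / 0.01748 L = 0.0254 M.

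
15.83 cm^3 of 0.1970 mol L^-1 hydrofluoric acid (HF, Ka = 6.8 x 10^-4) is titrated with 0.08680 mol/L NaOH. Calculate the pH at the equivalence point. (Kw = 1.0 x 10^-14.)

n(HF) = 0.1970 x 0.01583 = 0.003119 mol; V(NaOH) at equivalence = 0.003119/0.08680 = 0.03593 L.
At equivalence all the acid is converted to F-; total volume = 0.01583 + 0.03593 = 0.05176 L, so [F-] = 0.003119/0.05176 = 0.06025 M.
Kb = Kw/Ka = 1.0e-14 / 6.8 x 10^-4 = 1.47e-11.
[OH^-] = sqrt(Kb x [F-]) = sqrt(1.47e-11 x 0.06025) = 9.41e-7 M.
pOH = 6.03, so pH = 14.00 - 6.03 = 7.97.

7.97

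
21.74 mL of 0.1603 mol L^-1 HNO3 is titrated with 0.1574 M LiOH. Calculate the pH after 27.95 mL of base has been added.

12.26

n(acid) = 0.1603 x 0.02174 = 0.003485 mol; n(LiOH) added = 0.1574 x 0.02795 = 0.004399 mol.
Base is in excess by 0.004399 - 0.003485 = 0.0009144 mol in a total volume of 0.04969 L.
[OH^-] = 0.0009144/0.04969 = 0.01840 M, so pOH = 1.74 and pH = 14.00 - 1.74 = 12.26.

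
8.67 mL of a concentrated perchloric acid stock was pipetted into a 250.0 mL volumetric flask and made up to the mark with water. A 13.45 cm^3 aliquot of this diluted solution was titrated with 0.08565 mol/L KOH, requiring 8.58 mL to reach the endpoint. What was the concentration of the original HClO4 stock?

1.58 M

n(KOH) = 0.08565 x 0.008580 = 0.0007349 mol.
n(HClO4) in the aliquot = 0.0007349 mol.
[diluted HClO4] = 0.0007349 / 0.01345 = 0.05464 M.
Dilution factor = 250.0/8.670 = 28.84, so [stock] = 0.05464 x 28.84 = 1.58 M.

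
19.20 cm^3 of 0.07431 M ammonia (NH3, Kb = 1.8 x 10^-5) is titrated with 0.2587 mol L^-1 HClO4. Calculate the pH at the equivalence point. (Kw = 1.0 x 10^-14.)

5.25

n(NH3) = 0.07431 x 0.01920 = 0.001427 mol; V(HClO4) at equivalence = 0.001427/0.2587 = 0.005515 L.
At equivalence the base is fully converted to NH4+; total volume = 0.02472 L, so [NH4+] = 0.001427/0.02472 = 0.05773 M.
Ka(NH4+) = Kw/Kb = 1.0e-14 / 1.8 x 10^-5 = 5.56e-10.
[H^+] = sqrt(Ka x [NH4+]) = sqrt(5.56e-10 x 0.05773) = 5.66e-6 M.
pH = -log(5.66e-6) = 5.25.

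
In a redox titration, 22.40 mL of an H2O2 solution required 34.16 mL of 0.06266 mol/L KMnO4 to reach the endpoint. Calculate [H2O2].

n(KMnO4) = 0.06266 x 0.03416 = 0.002140 mol.
From the balanced equation, 2 mol KMnO4 reacts with 5 mol H2O2, so n(H2O2) = 0.002140 x 5/2 = 0.005351 mol.
[H2O2] = 0.005351 / 0.02240 L = 0.239 M.

0.239 M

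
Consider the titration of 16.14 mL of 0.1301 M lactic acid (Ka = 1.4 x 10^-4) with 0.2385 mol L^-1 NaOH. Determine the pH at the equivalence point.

n(HC3H5O3) = 0.1301 x 0.01614 = 0.002100 mol; V(NaOH) at equivalence = 0.002100/0.2385 = 0.008804 L.
At equivalence all the acid is converted to C3H5O3-; total volume = 0.01614 + 0.008804 = 0.02494 L, so [C3H5O3-] = 0.002100/0.02494 = 0.08418 M.
Kb = Kw/Ka = 1.0e-14 / 1.4 x 10^-4 = 7.14e-11.
[OH^-] = sqrt(Kb x [C3H5O3-]) = sqrt(7.14e-11 x 0.08418) = 2.45e-6 M.
pOH = 5.61, so pH = 14.00 - 5.61 = 8.39.

8.39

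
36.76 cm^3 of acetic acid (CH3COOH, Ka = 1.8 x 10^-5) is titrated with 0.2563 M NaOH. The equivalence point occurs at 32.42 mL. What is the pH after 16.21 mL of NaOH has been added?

16.21 mL is exactly half the equivalence volume (32.42/2), i.e. the half-equivalence point.
There, n(HA) = n(A^-), so pH = pKa = -log(1.8 x 10^-5) = 4.74.

4.74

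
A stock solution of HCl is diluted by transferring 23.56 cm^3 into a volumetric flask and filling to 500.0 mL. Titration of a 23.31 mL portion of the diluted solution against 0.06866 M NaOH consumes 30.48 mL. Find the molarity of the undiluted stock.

1.91 M

n(NaOH) = 0.06866 x 0.03048 = 0.002093 mol.
n(HCl) in the aliquot = 0.002093 mol.
[diluted HCl] = 0.002093 / 0.02331 = 0.08978 M.
Dilution factor = 500.0/23.56 = 21.22, so [stock] = 0.08978 x 21.22 = 1.91 M.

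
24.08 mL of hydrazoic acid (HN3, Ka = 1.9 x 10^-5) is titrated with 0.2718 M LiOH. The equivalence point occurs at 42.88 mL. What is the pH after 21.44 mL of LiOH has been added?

4.72

21.44 mL is exactly half the equivalence volume (42.88/2), i.e. the half-equivalence point.
There, n(HA) = n(A^-), so pH = pKa = -log(1.9 x 10^-5) = 4.72.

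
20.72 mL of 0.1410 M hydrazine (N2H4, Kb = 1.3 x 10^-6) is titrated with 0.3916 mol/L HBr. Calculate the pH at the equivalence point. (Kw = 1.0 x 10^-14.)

n(N2H4) = 0.1410 x 0.02072 = 0.002922 mol; V(HBr) at equivalence = 0.002922/0.3916 = 0.007460 L.
At equivalence the base is fully converted to N2H5+; total volume = 0.02818 L, so [N2H5+] = 0.002922/0.02818 = 0.1037 M.
Ka(N2H5+) = Kw/Kb = 1.0e-14 / 1.3 x 10^-6 = 7.69e-9.
[H^+] = sqrt(Ka x [N2H5+]) = sqrt(7.69e-9 x 0.1037) = 2.82e-5 M.
pH = -log(2.82e-5) = 4.55.

4.55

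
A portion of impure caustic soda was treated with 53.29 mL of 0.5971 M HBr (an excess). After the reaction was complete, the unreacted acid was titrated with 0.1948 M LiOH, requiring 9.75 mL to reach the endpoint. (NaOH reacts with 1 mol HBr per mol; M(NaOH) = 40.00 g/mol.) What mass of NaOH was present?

1.20 g

Total n(HBr) added = 0.5971 x 0.05329 = 0.03182 mol.
n(LiOH) used = 0.1948 x 0.009750 = 0.001899 mol, which equals the excess n(HBr).
So n(HBr) consumed by the sample = 0.03182 - 0.001899 = 0.02992 mol.
n(NaOH) = 0.02992 / 1 = 0.02992 mol.
mass = 0.02992 mol x 40.00 g/mol = 1.20 g.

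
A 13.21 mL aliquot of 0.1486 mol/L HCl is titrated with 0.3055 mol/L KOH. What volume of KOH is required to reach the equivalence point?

6.43 mL

n(HCl) = 0.1486 mol/L x 0.01321 L = 0.001963 mol.
At equivalence n(KOH) = n(HCl) = 0.001963 mol.
V(KOH) = 0.001963 / 0.3055 = 0.006426 L = 6.43 mL.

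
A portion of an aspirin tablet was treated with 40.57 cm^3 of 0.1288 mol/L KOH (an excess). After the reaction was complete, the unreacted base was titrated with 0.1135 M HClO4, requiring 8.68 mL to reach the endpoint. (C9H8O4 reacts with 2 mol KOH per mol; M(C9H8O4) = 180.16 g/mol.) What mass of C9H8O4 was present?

0.382 g

Total n(KOH) added = 0.1288 x 0.04057 = 0.005225 mol.
n(HClO4) used = 0.1135 x 0.008680 = 0.0009852 mol, which equals the excess n(KOH).
So n(KOH) consumed by the sample = 0.005225 - 0.0009852 = 0.004240 mol.
n(C9H8O4) = 0.004240 / 2 = 0.002120 mol.
mass = 0.002120 mol x 180.16 g/mol = 0.382 g.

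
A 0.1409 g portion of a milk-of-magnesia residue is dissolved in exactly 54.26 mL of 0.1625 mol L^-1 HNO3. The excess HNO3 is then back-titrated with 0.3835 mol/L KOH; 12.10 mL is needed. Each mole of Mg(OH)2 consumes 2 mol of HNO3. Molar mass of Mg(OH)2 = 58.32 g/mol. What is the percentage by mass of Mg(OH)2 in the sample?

86.4%

Total n(HNO3) added = 0.1625 x 0.05426 = 0.008817 mol.
n(KOH) used = 0.3835 x 0.01210 = 0.004640 mol, which equals the excess n(HNO3).
So n(HNO3) consumed by the sample = 0.008817 - 0.004640 = 0.004177 mol.
n(Mg(OH)2) = 0.004177 / 2 = 0.002088 mol.
mass Mg(OH)2 = 0.002088 x 58.32 = 0.1218 g, so %Mg(OH)2 = 0.1218/0.1409 x 100 = 86.4%.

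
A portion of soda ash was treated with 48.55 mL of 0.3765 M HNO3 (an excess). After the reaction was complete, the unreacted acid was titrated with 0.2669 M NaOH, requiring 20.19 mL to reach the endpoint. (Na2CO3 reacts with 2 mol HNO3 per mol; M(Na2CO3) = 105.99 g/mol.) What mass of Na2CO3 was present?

0.683 g

Total n(HNO3) added = 0.3765 x 0.04855 = 0.01828 mol.
n(NaOH) used = 0.2669 x 0.02019 = 0.005389 mol, which equals the excess n(HNO3).
So n(HNO3) consumed by the sample = 0.01828 - 0.005389 = 0.01289 mol.
n(Na2CO3) = 0.01289 / 2 = 0.006445 mol.
mass = 0.006445 mol x 105.99 g/mol = 0.683 g.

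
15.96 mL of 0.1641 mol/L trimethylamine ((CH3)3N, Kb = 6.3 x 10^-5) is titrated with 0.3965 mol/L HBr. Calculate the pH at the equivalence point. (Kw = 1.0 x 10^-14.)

5.37

n((CH3)3N) = 0.1641 x 0.01596 = 0.002619 mol; V(HBr) at equivalence = 0.002619/0.3965 = 0.006605 L.
At equivalence the base is fully converted to (CH3)3NH+; total volume = 0.02257 L, so [(CH3)3NH+] = 0.002619/0.02257 = 0.1161 M.
Ka((CH3)3NH+) = Kw/Kb = 1.0e-14 / 6.3 x 10^-5 = 1.59e-10.
[H^+] = sqrt(Ka x [(CH3)3NH+]) = sqrt(1.59e-10 x 0.1161) = 4.29e-6 M.
pH = -log(4.29e-6) = 5.37.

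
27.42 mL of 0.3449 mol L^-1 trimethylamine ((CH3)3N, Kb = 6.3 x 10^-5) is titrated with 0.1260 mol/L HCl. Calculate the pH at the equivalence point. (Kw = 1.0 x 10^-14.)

n((CH3)3N) = 0.3449 x 0.02742 = 0.009457 mol; V(HCl) at equivalence = 0.009457/0.1260 = 0.07506 L.
At equivalence the base is fully converted to (CH3)3NH+; total volume = 0.1025 L, so [(CH3)3NH+] = 0.009457/0.1025 = 0.09229 M.
Ka((CH3)3NH+) = Kw/Kb = 1.0e-14 / 6.3 x 10^-5 = 1.59e-10.
[H^+] = sqrt(Ka x [(CH3)3NH+]) = sqrt(1.59e-10 x 0.09229) = 3.83e-6 M.
pH = -log(3.83e-6) = 5.42.

5.42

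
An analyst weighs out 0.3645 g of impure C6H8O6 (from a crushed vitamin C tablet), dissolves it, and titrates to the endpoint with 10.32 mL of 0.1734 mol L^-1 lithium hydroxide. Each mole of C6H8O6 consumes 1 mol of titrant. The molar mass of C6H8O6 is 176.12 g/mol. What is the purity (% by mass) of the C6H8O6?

86.5%

n(LiOH) = 0.1734 x 0.01032 = 0.001789 mol.
n(C6H8O6) = 0.001789 / 1 = 0.001789 mol.
mass of C6H8O6 = 0.001789 x 176.12 = 0.3152 g.
% purity = 0.3152 / 0.3645 x 100 = 86.5%.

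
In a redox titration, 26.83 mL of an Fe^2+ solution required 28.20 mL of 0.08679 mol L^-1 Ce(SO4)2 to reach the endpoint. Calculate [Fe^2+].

0.0912 M

n(Ce(SO4)2) = 0.08679 x 0.02820 = 0.002447 mol.
From the balanced equation, 1 mol Ce(SO4)2 reacts with 1 mol Fe^2+, so n(Fe^2+) = 0.002447 x 1/1 = 0.002447 mol.
[Fe^2+] = 0.002447 / 0.02683 L = 0.0912 M.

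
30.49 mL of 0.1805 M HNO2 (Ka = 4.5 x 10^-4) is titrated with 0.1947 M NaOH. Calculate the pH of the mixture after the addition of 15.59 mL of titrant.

3.44

Initial n(HNO2) = 0.1805 x 0.03049 = 0.005503 mol.
n(NaOH) added = 0.1947 x 0.01559 = 0.003035 mol, converting that many moles of HNO2 to NO2-.
Remaining n(HNO2) = 0.002468 mol; n(NO2-) = 0.003035 mol.
By Henderson-Hasselbalch, pH = pKa + log([A^-]/[HA]) = 3.35 + log(0.003035/0.002468) = 3.35 + (+0.09) = 3.44.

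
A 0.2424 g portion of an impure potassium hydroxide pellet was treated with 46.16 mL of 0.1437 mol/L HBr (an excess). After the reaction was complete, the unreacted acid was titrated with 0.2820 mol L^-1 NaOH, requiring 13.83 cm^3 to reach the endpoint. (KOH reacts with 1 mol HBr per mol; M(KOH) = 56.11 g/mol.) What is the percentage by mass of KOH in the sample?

63.3%

Total n(HBr) added = 0.1437 x 0.04616 = 0.006633 mol.
n(NaOH) used = 0.2820 x 0.01383 = 0.003900 mol, which equals the excess n(HBr).
So n(HBr) consumed by the sample = 0.006633 - 0.003900 = 0.002733 mol.
n(KOH) = 0.002733 / 1 = 0.002733 mol.
mass KOH = 0.002733 x 56.11 = 0.1534 g, so %KOH = 0.1534/0.2424 x 100 = 63.3%.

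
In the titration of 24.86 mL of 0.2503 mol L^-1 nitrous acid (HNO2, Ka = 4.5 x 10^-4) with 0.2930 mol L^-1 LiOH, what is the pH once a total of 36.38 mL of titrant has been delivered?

12.86

n(acid) = 0.2503 x 0.02486 = 0.006222 mol; n(LiOH) added = 0.2930 x 0.03638 = 0.01066 mol.
Base is in excess by 0.01066 - 0.006222 = 0.004437 mol in a total volume of 0.06124 L.
[OH^-] = 0.004437/0.06124 = 0.07245 M, so pOH = 1.14 and pH = 14.00 - 1.14 = 12.86.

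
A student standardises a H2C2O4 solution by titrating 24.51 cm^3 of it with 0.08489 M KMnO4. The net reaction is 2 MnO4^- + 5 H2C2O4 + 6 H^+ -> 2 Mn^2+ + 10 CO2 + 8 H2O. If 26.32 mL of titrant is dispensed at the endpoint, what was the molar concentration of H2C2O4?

n(KMnO4) = 0.08489 x 0.02632 = 0.002234 mol.
From the balanced equation, 2 mol KMnO4 reacts with 5 mol H2C2O4, so n(H2C2O4) = 0.002234 x 5/2 = 0.005586 mol.
[H2C2O4] = 0.005586 / 0.02451 L = 0.228 M.

0.228 M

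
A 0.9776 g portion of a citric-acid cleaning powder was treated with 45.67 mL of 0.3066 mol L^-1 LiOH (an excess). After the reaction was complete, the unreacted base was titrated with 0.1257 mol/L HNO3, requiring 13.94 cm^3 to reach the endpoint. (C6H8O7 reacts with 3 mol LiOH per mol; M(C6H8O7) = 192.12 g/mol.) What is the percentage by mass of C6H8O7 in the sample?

Total n(LiOH) added = 0.3066 x 0.04567 = 0.01400 mol.
n(HNO3) used = 0.1257 x 0.01394 = 0.001752 mol, which equals the excess n(LiOH).
So n(LiOH) consumed by the sample = 0.01400 - 0.001752 = 0.01225 mol.
n(C6H8O7) = 0.01225 / 3 = 0.004083 mol.
mass C6H8O7 = 0.004083 x 192.12 = 0.7845 g, so %C6H8O7 = 0.7845/0.9776 x 100 = 80.2%.

80.2%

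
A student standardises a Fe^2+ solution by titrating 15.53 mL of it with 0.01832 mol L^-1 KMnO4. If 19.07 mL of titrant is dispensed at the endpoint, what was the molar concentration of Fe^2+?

n(KMnO4) = 0.01832 x 0.01907 = 0.0003494 mol.
From the balanced equation, 1 mol KMnO4 reacts with 5 mol Fe^2+, so n(Fe^2+) = 0.0003494 x 5/1 = 0.001747 mol.
[Fe^2+] = 0.001747 / 0.01553 L = 0.112 M.

0.112 M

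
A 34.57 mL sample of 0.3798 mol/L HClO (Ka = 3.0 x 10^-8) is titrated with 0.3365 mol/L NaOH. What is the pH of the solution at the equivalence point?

10.39

n(HClO) = 0.3798 x 0.03457 = 0.01313 mol; V(NaOH) at equivalence = 0.01313/0.3365 = 0.03902 L.
At equivalence all the acid is converted to ClO-; total volume = 0.03457 + 0.03902 = 0.07359 L, so [ClO-] = 0.01313/0.07359 = 0.1784 M.
Kb = Kw/Ka = 1.0e-14 / 3.0 x 10^-8 = 3.33e-7.
[OH^-] = sqrt(Kb x [ClO-]) = sqrt(3.33e-7 x 0.1784) = 0.000244 M.
pOH = 3.61, so pH = 14.00 - 3.61 = 10.39.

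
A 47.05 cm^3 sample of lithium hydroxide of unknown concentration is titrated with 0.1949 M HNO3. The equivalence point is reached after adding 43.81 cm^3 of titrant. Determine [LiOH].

n(HNO3) delivered = 0.1949 x 0.04381 = 0.008539 mol.
For a 1:1 reaction, n(LiOH) = 0.008539 mol.
[LiOH] = 0.008539 mol / 0.04705 L = 0.181 M.

0.181 M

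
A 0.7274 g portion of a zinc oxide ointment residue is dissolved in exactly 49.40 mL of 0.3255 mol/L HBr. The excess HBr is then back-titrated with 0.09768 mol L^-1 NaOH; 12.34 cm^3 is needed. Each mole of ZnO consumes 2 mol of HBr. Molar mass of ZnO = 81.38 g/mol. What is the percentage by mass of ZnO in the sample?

Total n(HBr) added = 0.3255 x 0.04940 = 0.01608 mol.
n(NaOH) used = 0.09768 x 0.01234 = 0.001205 mol, which equals the excess n(HBr).
So n(HBr) consumed by the sample = 0.01608 - 0.001205 = 0.01487 mol.
n(ZnO) = 0.01487 / 2 = 0.007437 mol.
mass ZnO = 0.007437 x 81.38 = 0.6052 g, so %ZnO = 0.6052/0.7274 x 100 = 83.2%.

83.2%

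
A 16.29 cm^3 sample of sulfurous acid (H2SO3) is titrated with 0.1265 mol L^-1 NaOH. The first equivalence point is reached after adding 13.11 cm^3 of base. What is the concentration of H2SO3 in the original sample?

0.102 M

n(NaOH) = 0.1265 x 0.01311 = 0.001658 mol.
At the first equivalence point, 1 mol OH^- react per mol H2SO3, so n(H2SO3) = 0.001658 / 1 = 0.001658 mol.
[H2SO3] = 0.001658 / 0.01629 L = 0.102 M.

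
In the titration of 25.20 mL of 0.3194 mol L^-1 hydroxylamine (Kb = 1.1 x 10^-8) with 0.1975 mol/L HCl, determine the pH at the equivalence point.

3.48

n(NH2OH) = 0.3194 x 0.02520 = 0.008049 mol; V(HCl) at equivalence = 0.008049/0.1975 = 0.04075 L.
At equivalence the base is fully converted to NH3OH+; total volume = 0.06595 L, so [NH3OH+] = 0.008049/0.06595 = 0.1220 M.
Ka(NH3OH+) = Kw/Kb = 1.0e-14 / 1.1 x 10^-8 = 9.09e-7.
[H^+] = sqrt(Ka x [NH3OH+]) = sqrt(9.09e-7 x 0.1220) = 0.000333 M.
pH = -log(0.000333) = 3.48.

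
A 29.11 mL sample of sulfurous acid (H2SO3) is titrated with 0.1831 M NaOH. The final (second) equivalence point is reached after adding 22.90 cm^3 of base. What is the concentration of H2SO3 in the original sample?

0.0720 M

n(NaOH) = 0.1831 x 0.02290 = 0.004193 mol.
At the final (second) equivalence point, 2 mol OH^- react per mol H2SO3, so n(H2SO3) = 0.004193 / 2 = 0.002096 mol.
[H2SO3] = 0.002096 / 0.02911 L = 0.0720 M.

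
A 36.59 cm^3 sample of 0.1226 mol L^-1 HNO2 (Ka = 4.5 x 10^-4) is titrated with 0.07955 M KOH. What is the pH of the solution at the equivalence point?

8.02

n(HNO2) = 0.1226 x 0.03659 = 0.004486 mol; V(KOH) at equivalence = 0.004486/0.07955 = 0.05639 L.
At equivalence all the acid is converted to NO2-; total volume = 0.03659 + 0.05639 = 0.09298 L, so [NO2-] = 0.004486/0.09298 = 0.04825 M.
Kb = Kw/Ka = 1.0e-14 / 4.5 x 10^-4 = 2.22e-11.
[OH^-] = sqrt(Kb x [NO2-]) = sqrt(2.22e-11 x 0.04825) = 1.04e-6 M.
pOH = 5.98, so pH = 14.00 - 5.98 = 8.02.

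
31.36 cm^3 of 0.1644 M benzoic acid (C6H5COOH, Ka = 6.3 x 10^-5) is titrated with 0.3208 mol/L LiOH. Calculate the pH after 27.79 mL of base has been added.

12.80

n(acid) = 0.1644 x 0.03136 = 0.005156 mol; n(LiOH) added = 0.3208 x 0.02779 = 0.008915 mol.
Base is in excess by 0.008915 - 0.005156 = 0.003759 mol in a total volume of 0.05915 L.
[OH^-] = 0.003759/0.05915 = 0.06356 M, so pOH = 1.20 and pH = 14.00 - 1.20 = 12.80.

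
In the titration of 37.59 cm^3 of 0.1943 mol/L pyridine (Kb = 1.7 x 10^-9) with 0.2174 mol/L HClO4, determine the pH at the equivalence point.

3.11

n(C5H5N) = 0.1943 x 0.03759 = 0.007304 mol; V(HClO4) at equivalence = 0.007304/0.2174 = 0.03360 L.
At equivalence the base is fully converted to C5H5NH+; total volume = 0.07119 L, so [C5H5NH+] = 0.007304/0.07119 = 0.1026 M.
Ka(C5H5NH+) = Kw/Kb = 1.0e-14 / 1.7 x 10^-9 = 5.88e-6.
[H^+] = sqrt(Ka x [C5H5NH+]) = sqrt(5.88e-6 x 0.1026) = 0.000777 M.
pH = -log(0.000777) = 3.11.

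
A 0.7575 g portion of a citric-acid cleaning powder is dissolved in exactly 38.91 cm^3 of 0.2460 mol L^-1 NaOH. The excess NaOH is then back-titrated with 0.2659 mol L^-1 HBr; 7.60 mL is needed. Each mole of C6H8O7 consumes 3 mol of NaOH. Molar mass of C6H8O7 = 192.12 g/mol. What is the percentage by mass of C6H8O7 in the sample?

63.8%

Total n(NaOH) added = 0.2460 x 0.03891 = 0.009572 mol.
n(HBr) used = 0.2659 x 0.007600 = 0.002021 mol, which equals the excess n(NaOH).
So n(NaOH) consumed by the sample = 0.009572 - 0.002021 = 0.007551 mol.
n(C6H8O7) = 0.007551 / 3 = 0.002517 mol.
mass C6H8O7 = 0.002517 x 192.12 = 0.4836 g, so %C6H8O7 = 0.4836/0.7575 x 100 = 63.8%.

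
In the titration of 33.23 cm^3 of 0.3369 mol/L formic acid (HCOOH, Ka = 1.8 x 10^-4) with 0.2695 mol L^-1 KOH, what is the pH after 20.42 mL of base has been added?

3.73

Initial n(HCOOH) = 0.3369 x 0.03323 = 0.01120 mol.
n(KOH) added = 0.2695 x 0.02042 = 0.005503 mol, converting that many moles of HCOOH to HCOO-.
Remaining n(HCOOH) = 0.005692 mol; n(HCOO-) = 0.005503 mol.
By Henderson-Hasselbalch, pH = pKa + log([A^-]/[HA]) = 3.74 + log(0.005503/0.005692) = 3.74 + (-0.01) = 3.73.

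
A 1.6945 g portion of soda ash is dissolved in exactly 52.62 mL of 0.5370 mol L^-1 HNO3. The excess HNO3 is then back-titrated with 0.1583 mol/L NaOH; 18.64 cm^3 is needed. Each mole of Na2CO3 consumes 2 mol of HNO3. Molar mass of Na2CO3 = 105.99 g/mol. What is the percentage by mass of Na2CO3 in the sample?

Total n(HNO3) added = 0.5370 x 0.05262 = 0.02826 mol.
n(NaOH) used = 0.1583 x 0.01864 = 0.002951 mol, which equals the excess n(HNO3).
So n(HNO3) consumed by the sample = 0.02826 - 0.002951 = 0.02531 mol.
n(Na2CO3) = 0.02531 / 2 = 0.01265 mol.
mass Na2CO3 = 0.01265 x 105.99 = 1.341 g, so %Na2CO3 = 1.341/1.6945 x 100 = 79.1%.

79.1%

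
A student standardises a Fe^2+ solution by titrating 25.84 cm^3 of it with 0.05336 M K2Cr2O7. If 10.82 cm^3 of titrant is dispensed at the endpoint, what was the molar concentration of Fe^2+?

n(K2Cr2O7) = 0.05336 x 0.01082 = 0.0005774 mol.
From the balanced equation, 1 mol K2Cr2O7 reacts with 6 mol Fe^2+, so n(Fe^2+) = 0.0005774 x 6/1 = 0.003464 mol.
[Fe^2+] = 0.003464 / 0.02584 L = 0.134 M.

0.134 M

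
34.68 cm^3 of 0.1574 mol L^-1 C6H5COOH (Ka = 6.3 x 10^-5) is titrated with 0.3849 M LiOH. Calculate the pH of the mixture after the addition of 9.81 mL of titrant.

4.55

Initial n(C6H5COOH) = 0.1574 x 0.03468 = 0.005459 mol.
n(LiOH) added = 0.3849 x 0.009810 = 0.003776 mol, converting that many moles of C6H5COOH to C6H5COO-.
Remaining n(C6H5COOH) = 0.001683 mol; n(C6H5COO-) = 0.003776 mol.
By Henderson-Hasselbalch, pH = pKa + log([A^-]/[HA]) = 4.20 + log(0.003776/0.001683) = 4.20 + (+0.35) = 4.55.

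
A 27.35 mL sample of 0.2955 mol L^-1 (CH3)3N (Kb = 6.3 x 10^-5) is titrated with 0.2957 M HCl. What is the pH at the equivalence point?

5.31

n((CH3)3N) = 0.2955 x 0.02735 = 0.008082 mol; V(HCl) at equivalence = 0.008082/0.2957 = 0.02733 L.
At equivalence the base is fully converted to (CH3)3NH+; total volume = 0.05468 L, so [(CH3)3NH+] = 0.008082/0.05468 = 0.1478 M.
Ka((CH3)3NH+) = Kw/Kb = 1.0e-14 / 6.3 x 10^-5 = 1.59e-10.
[H^+] = sqrt(Ka x [(CH3)3NH+]) = sqrt(1.59e-10 x 0.1478) = 4.84e-6 M.
pH = -log(4.84e-6) = 5.31.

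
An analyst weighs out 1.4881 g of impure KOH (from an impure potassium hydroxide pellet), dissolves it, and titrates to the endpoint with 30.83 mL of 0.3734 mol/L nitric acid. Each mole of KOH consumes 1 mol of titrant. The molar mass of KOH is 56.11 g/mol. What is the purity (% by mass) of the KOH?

43.4%

n(HNO3) = 0.3734 x 0.03083 = 0.01151 mol.
n(KOH) = 0.01151 / 1 = 0.01151 mol.
mass of KOH = 0.01151 x 56.11 = 0.6459 g.
% purity = 0.6459 / 1.4881 x 100 = 43.4%.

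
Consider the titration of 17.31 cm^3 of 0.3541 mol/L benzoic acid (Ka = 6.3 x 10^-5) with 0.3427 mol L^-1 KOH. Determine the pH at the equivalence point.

8.72

n(C6H5COOH) = 0.3541 x 0.01731 = 0.006129 mol; V(KOH) at equivalence = 0.006129/0.3427 = 0.01789 L.
At equivalence all the acid is converted to C6H5COO-; total volume = 0.01731 + 0.01789 = 0.03520 L, so [C6H5COO-] = 0.006129/0.03520 = 0.1742 M.
Kb = Kw/Ka = 1.0e-14 / 6.3 x 10^-5 = 1.59e-10.
[OH^-] = sqrt(Kb x [C6H5COO-]) = sqrt(1.59e-10 x 0.1742) = 5.26e-6 M.
pOH = 5.28, so pH = 14.00 - 5.28 = 8.72.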